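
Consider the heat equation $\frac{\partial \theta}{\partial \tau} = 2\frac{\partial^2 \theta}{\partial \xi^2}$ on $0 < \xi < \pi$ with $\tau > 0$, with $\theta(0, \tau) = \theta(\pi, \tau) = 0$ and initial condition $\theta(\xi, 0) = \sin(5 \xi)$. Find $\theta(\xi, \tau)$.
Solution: Using separation of variables $\theta = X(\xi)G(\tau)$:
Eigenfunctions: $\sin(n\xi)$, $n = 1, 2, 3, \ldots$
General solution: $\theta(\xi, \tau) = \sum c_n \sin(n\xi) e^{-2n^2 \tau}$
Matching $\theta(\xi,0) = \sin(5 \xi)$ term by term: $c_5=1$.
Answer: $\theta(\xi, \tau) = e^{-50 \tau} \sin(5 \xi)$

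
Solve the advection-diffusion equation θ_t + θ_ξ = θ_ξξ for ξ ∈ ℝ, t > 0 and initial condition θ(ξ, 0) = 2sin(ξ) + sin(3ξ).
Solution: Change to a moving frame: let η = ξ - t, σ = t and write θ(ξ,t) = u(η,σ).
By the chain rule θ_t = u_σ - u_η, θ_ξ = u_η, θ_ξξ = u_ηη.
Then θ_t + θ_ξ = u_σ: the advection term cancels and the PDE becomes the heat equation u_σ = u_ηη on η ∈ ℝ.
Initial data: u(η,0) = θ(η,0) = 2sin(η) + sin(3η).
On η ∈ ℝ each mode satisfies (sin(nη))″ = -n² sin(nη), so exp(-n²σ) sin(nη) solves the heat equation; by superposition u(η,σ) = Σ c_n exp(-n²σ) sin(nη).
Reading off the coefficients: c_1=2, c_3=1, so u(η,σ) = 2exp(-σ)sin(η) + exp(-9σ)sin(3η).
Substituting back η = ξ - t, σ = t: θ(ξ,t) = u(ξ - t, t).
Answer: θ(ξ, t) = -2exp(-t)sin(t - ξ) - exp(-9t)sin(3t - 3ξ)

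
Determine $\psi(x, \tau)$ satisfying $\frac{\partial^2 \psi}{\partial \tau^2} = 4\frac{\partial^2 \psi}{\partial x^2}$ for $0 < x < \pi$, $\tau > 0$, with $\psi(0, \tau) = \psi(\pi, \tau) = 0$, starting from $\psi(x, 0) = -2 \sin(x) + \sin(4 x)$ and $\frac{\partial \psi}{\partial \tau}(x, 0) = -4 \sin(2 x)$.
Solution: Separating variables: $\psi = \sum [A_n \cos(\omega_n \tau) + B_n \sin(\omega_n \tau)] \sin(nx)$, $\omega_n = 2n$. From ICs ($B_n$ = velocity coefficient / $\omega_n$): $A_1=-2, A_4=1, B_2=-1$.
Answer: $\psi(x, \tau) = - \sin(4 \tau) \sin(2 x) - 2 \sin(x) \cos(2 \tau) + \sin(4 x) \cos(8 \tau)$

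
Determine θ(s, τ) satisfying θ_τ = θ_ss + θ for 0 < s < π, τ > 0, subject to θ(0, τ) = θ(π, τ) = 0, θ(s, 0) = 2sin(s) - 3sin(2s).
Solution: Substitute θ = exp(τ)u.
Then θ_τ = exp(τ)(u_τ + u), θ_ss = exp(τ)u_ss; substituting and dividing by exp(τ), the lower-order terms cancel: u_τ = u_ss (standard heat equation).
Data for u: u(s,0) = θ(s,0) = 2sin(s) - 3sin(2s). The boundary conditions carry over: u(0,τ) = u(π,τ) = 0.
Separating variables: u = Σ c_n exp(-n²τ) sin(ns). From u(s,0) = 2sin(s) - 3sin(2s): c_1=2, c_2=-3.
So u(s,τ) = 2exp(-τ)sin(s) - 3exp(-4τ)sin(2s), and θ(s,τ) = exp(τ)u(s,τ).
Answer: θ(s, τ) = 2sin(s) - 3exp(-3τ)sin(2s)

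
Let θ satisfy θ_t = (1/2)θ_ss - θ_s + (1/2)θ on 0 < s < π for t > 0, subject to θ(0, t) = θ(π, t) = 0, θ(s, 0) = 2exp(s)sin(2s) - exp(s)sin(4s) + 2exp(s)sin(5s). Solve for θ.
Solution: Substitute θ = exp(s)u.
Then θ_s = exp(s)(u_s + u), θ_ss = exp(s)(u_ss + 2u_s + u), θ_t = exp(s)u_t; substituting and dividing by exp(s), the lower-order terms cancel: u_t = (1/2)u_ss (standard heat equation).
Data for u: u(s,0) = exp(-s)θ(s,0) = 2sin(2s) - sin(4s) + 2sin(5s). The boundary conditions carry over: u(0,t) = u(π,t) = 0.
Separating variables: u = Σ c_n exp(-n²t/2) sin(ns). From u(s,0) = 2sin(2s) - sin(4s) + 2sin(5s): c_2=2, c_4=-1, c_5=2.
So u(s,t) = 2exp(-2t)sin(2s) - exp(-8t)sin(4s) + 2exp(-25t/2)sin(5s), and θ(s,t) = exp(s)u(s,t).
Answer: θ(s, t) = 2exp(s)exp(-2t)sin(2s) - exp(s)exp(-8t)sin(4s) + 2exp(s)exp(-25t/2)sin(5s)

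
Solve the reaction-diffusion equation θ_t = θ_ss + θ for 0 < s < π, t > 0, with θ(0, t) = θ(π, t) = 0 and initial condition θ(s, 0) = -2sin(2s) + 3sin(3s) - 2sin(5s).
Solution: Substitute θ = exp(t)u, i.e. u = exp(-t)θ.
By the product rule, θ_t = exp(t)(u_t + u), θ_ss = exp(t)u_ss.
Substituting into the PDE and dividing by exp(t): u_t + u = u_ss + u.
The lower-order terms cancel, leaving the standard heat equation u_t = u_ss.
Initial data for u: u(s,0) = θ(s,0) = -2sin(2s) + 3sin(3s) - 2sin(5s). The boundary conditions carry over: u(0,t) = u(π,t) = 0.
Solve for u:
  Using separation of variables u = X(s)G(t):
  Eigenfunctions: sin(ns), n = 1, 2, 3, ...
  General solution: u(s, t) = Σ c_n sin(ns) exp(-n² t)
  Matching u(s,0) = -2sin(2s) + 3sin(3s) - 2sin(5s) term by term: c_2=-2, c_3=3, c_5=-2.
Hence u(s,t) = -2exp(-4t)sin(2s) + 3exp(-9t)sin(3s) - 2exp(-25t)sin(5s).
Transform back: θ(s,t) = exp(t)u(s,t).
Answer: θ(s, t) = -2exp(-3t)sin(2s) + 3exp(-8t)sin(3s) - 2exp(-24t)sin(5s)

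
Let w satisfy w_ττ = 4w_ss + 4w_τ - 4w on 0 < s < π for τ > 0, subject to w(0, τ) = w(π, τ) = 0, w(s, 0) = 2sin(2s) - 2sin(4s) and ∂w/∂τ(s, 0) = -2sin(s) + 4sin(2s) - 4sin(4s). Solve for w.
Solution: Substitute w = exp(2τ)u.
Then w_τ = exp(2τ)(u_τ + 2u), w_ττ = exp(2τ)(u_ττ + 4u_τ + 4u), w_ss = exp(2τ)u_ss; substituting and dividing by exp(2τ), the lower-order terms cancel: u_ττ = 4u_ss (standard wave equation).
Data for u: u(s,0) = w(s,0) = 2sin(2s) - 2sin(4s); u_τ(s,0) = w_τ(s,0) - 2w(s,0) = -2sin(s). The boundary conditions carry over: u(0,τ) = u(π,τ) = 0.
Separating variables: u = Σ [A_n cos(ω_n τ) + B_n sin(ω_n τ)] sin(ns), ω_n = 2n. From ICs (B_n = velocity coefficient / ω_n): A_2=2, A_4=-2, B_1=-1.
So u(s,τ) = -sin(s)sin(2τ) + 2sin(2s)cos(4τ) - 2sin(4s)cos(8τ), and w(s,τ) = exp(2τ)u(s,τ).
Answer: w(s, τ) = -exp(2τ)sin(s)sin(2τ) + 2exp(2τ)sin(2s)cos(4τ) - 2exp(2τ)sin(4s)cos(8τ)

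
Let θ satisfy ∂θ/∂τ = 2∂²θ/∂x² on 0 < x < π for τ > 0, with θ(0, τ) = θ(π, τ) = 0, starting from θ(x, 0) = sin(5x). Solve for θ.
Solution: Using separation of variables θ = X(x)G(τ):
Eigenfunctions: sin(nx), n = 1, 2, 3, ...
General solution: θ(x, τ) = Σ c_n sin(nx) exp(-2n² τ)
Matching θ(x,0) = sin(5x) term by term: c_5=1.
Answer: θ(x, τ) = exp(-50τ)sin(5x)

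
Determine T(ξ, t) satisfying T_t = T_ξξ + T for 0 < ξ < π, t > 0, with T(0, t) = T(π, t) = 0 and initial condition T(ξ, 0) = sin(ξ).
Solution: Substitute T = exp(t)u, i.e. u = exp(-t)T.
By the product rule, T_t = exp(t)(u_t + u), T_ξξ = exp(t)u_ξξ.
Substituting into the PDE and dividing by exp(t): u_t + u = u_ξξ + u.
The lower-order terms cancel, leaving the standard heat equation u_t = u_ξξ.
Initial data for u: u(ξ,0) = T(ξ,0) = sin(ξ). The boundary conditions carry over: u(0,t) = u(π,t) = 0.
Solve for u:
  Using separation of variables u = X(ξ)G(t):
  Eigenfunctions: sin(nξ), n = 1, 2, 3, ...
  General solution: u(ξ, t) = Σ c_n sin(nξ) exp(-n² t)
  Matching u(ξ,0) = sin(ξ) term by term: c_1=1.
Hence u(ξ,t) = exp(-t)sin(ξ).
Transform back: T(ξ,t) = exp(t)u(ξ,t).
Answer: T(ξ, t) = sin(ξ)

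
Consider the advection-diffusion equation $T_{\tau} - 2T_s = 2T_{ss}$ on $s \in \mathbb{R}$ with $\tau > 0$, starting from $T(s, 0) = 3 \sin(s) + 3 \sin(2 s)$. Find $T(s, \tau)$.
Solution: Change to a moving frame: let $\eta = s + 2\tau$, $\sigma = \tau$ and write $T(s,\tau) = u(\eta,\sigma)$.
By the chain rule $T_{\tau} = u_{\sigma} + 2u_{\eta}$, $T_s = u_{\eta}$, $T_{ss} = u_{\eta\eta}$.
Then $T_{\tau} - 2T_s = u_{\sigma}$: the advection term cancels and the PDE becomes the heat equation $u_{\sigma} = 2u_{\eta\eta}$ on $\eta \in \mathbb{R}$.
Initial data: $u(\eta,0) = T(\eta,0) = 3 \sin(\eta) + 3 \sin(2 \eta)$.
On $\eta \in \mathbb{R}$ each mode satisfies $(\sin(n\eta))'' = -n^2 \sin(n\eta)$, so $e^{-2n^2\sigma} \sin(n\eta)$ solves the heat equation; by superposition $u(\eta,\sigma) = \sum c_n e^{-2n^2\sigma} \sin(n\eta)$.
Reading off the coefficients: $c_1=3, c_2=3$, so $u(\eta,\sigma) = 3 e^{-2 \sigma} \sin(\eta) + 3 e^{-8 \sigma} \sin(2 \eta)$.
Substituting back $\eta = s + 2\tau$, $\sigma = \tau$: $T(s,\tau) = u(s + 2\tau, \tau)$.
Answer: $T(s, \tau) = 3 e^{-2 \tau} \sin(2 \tau + s) + 3 e^{-8 \tau} \sin(4 \tau + 2 s)$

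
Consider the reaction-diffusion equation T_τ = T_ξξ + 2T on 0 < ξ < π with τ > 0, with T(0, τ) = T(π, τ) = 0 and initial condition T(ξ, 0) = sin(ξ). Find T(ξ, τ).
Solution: Substitute T = exp(2τ)u, i.e. u = exp(-2τ)T.
By the product rule, T_τ = exp(2τ)(u_τ + 2u), T_ξξ = exp(2τ)u_ξξ.
Substituting into the PDE and dividing by exp(2τ): u_τ + 2u = u_ξξ + 2u.
The lower-order terms cancel, leaving the standard heat equation u_τ = u_ξξ.
Initial data for u: u(ξ,0) = T(ξ,0) = sin(ξ). The boundary conditions carry over: u(0,τ) = u(π,τ) = 0.
Solve for u:
  Using separation of variables u = X(ξ)G(τ):
  Eigenfunctions: sin(nξ), n = 1, 2, 3, ...
  General solution: u(ξ, τ) = Σ c_n sin(nξ) exp(-n² τ)
  Matching u(ξ,0) = sin(ξ) term by term: c_1=1.
Hence u(ξ,τ) = exp(-τ)sin(ξ).
Transform back: T(ξ,τ) = exp(2τ)u(ξ,τ).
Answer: T(ξ, τ) = exp(τ)sin(ξ)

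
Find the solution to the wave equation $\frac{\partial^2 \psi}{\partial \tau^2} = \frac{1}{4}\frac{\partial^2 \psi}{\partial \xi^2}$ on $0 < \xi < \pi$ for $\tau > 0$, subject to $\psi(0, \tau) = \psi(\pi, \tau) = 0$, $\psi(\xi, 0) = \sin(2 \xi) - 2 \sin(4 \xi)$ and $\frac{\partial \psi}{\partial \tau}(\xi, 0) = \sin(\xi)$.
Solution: Separating variables: $\psi = \sum [A_n \cos(\omega_n \tau) + B_n \sin(\omega_n \tau)] \sin(n\xi)$, $\omega_n = n/2$. From ICs ($B_n$ = velocity coefficient / $\omega_n$): $A_2=1, A_4=-2, B_1=2$.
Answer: $\psi(\xi, \tau) = 2 \sin(\tau/2) \sin(\xi) + \sin(2 \xi) \cos(\tau) - 2 \sin(4 \xi) \cos(2 \tau)$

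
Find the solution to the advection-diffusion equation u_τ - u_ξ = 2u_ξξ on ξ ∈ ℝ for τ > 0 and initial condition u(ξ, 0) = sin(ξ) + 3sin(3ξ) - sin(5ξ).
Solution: Change to a moving frame: let η = ξ + τ, σ = τ and write u(ξ,τ) = w(η,σ).
By the chain rule u_τ = w_σ + w_η, u_ξ = w_η, u_ξξ = w_ηη.
Then u_τ - u_ξ = w_σ: the advection term cancels and the PDE becomes the heat equation w_σ = 2w_ηη on η ∈ ℝ.
Initial data: w(η,0) = u(η,0) = sin(η) + 3sin(3η) - sin(5η).
On η ∈ ℝ each mode satisfies (sin(nη))″ = -n² sin(nη), so exp(-2n²σ) sin(nη) solves the heat equation; by superposition w(η,σ) = Σ c_n exp(-2n²σ) sin(nη).
Reading off the coefficients: c_1=1, c_3=3, c_5=-1, so w(η,σ) = exp(-2σ)sin(η) + 3exp(-18σ)sin(3η) - exp(-50σ)sin(5η).
Substituting back η = ξ + τ, σ = τ: u(ξ,τ) = w(ξ + τ, τ).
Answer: u(ξ, τ) = exp(-2τ)sin(ξ + τ) + 3exp(-18τ)sin(3ξ + 3τ) - exp(-50τ)sin(5ξ + 5τ)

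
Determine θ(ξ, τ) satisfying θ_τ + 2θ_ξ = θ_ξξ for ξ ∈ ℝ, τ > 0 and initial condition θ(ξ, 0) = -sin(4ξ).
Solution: Moving frame: η = ξ - 2τ, σ = τ, θ = u(η,σ), so θ_τ = u_σ - 2u_η and θ_ξξ = u_ηη.
Hence θ_τ + 2θ_ξ = u_σ and the PDE becomes the heat equation u_σ = u_ηη on η ∈ ℝ.
Initial data: u(η,0) = θ(η,0) = -sin(4η). Each mode sin(nη) decays as exp(-n²σ) on ℝ, so u(η,σ) = Σ c_n exp(-n²σ) sin(nη) with c_4=-1: u(η,σ) = -exp(-16σ)sin(4η).
Substituting back: θ(ξ,τ) = u(ξ - 2τ, τ).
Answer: θ(ξ, τ) = -exp(-16τ)sin(4ξ - 8τ)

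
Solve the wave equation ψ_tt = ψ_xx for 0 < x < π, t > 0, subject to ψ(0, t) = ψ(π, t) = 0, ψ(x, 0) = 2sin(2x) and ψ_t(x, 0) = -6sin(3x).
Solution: Using separation of variables ψ = X(x)T(t):
Eigenfunctions: sin(nx), n = 1, 2, 3, ...
General solution: ψ(x, t) = Σ [A_n cos(n t) + B_n sin(n t)] sin(nx)
From ψ(x,0) = 2sin(2x): A_2=2. From ψ_t(x,0) = -6sin(3x), using ψ_t(x,0) = Σ ω_n B_n sin(nx) with ω_n = n: B_3 = (-6)/3 = -2.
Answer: ψ(x, t) = -2sin(3t)sin(3x) + 2sin(2x)cos(2t)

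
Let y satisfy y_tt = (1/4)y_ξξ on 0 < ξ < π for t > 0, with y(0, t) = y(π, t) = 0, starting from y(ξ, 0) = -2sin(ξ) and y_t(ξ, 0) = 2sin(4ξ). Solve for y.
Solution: Using separation of variables y = X(ξ)T(t):
Eigenfunctions: sin(nξ), n = 1, 2, 3, ...
General solution: y(ξ, t) = Σ [A_n cos(n t/2) + B_n sin(n t/2)] sin(nξ)
From y(ξ,0) = -2sin(ξ): A_1=-2. From y_t(ξ,0) = 2sin(4ξ), using y_t(ξ,0) = Σ ω_n B_n sin(nξ) with ω_n = n/2: B_4 = 2/2 = 1.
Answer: y(ξ, t) = sin(2t)sin(4ξ) - 2sin(ξ)cos(t/2)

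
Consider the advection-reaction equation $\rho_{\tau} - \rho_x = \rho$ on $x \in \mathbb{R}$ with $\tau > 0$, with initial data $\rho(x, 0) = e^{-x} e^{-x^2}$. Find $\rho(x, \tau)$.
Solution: Substitute $\rho = e^{-x}u$.
Then $\rho_x = e^{-x}(u_x - u)$, $\rho_{\tau} = e^{-x}u_{\tau}$; substituting and dividing by $e^{-x}$, the lower-order terms cancel: $u_{\tau} - u_x = 0$ (standard advection equation).
Data for $u$: $u(x,0) = e^{x}\rho(x,0) = e^{-x^2}$.
By characteristics ($dx/d\tau = -1$), $u(x,\tau) = f(x + \tau)$ with $f = u( \cdot , 0)$.
So $u(x,\tau) = e^{-(x + \tau)^2}$, and $\rho(x,\tau) = e^{-x}u(x,\tau)$.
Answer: $\rho(x, \tau) = e^{-x} e^{-(\tau + x)^2}$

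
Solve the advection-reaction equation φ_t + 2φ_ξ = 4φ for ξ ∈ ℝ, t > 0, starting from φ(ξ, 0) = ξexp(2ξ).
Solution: Substitute φ = exp(2ξ)u, i.e. u = exp(-2ξ)φ.
By the product rule, φ_ξ = exp(2ξ)(u_ξ + 2u), φ_t = exp(2ξ)u_t.
Substituting into the PDE and dividing by exp(2ξ): u_t + 2(u_ξ + 2u) = 4u.
The lower-order terms cancel, leaving the standard advection equation u_t + 2u_ξ = 0.
Initial data for u: u(ξ,0) = exp(-2ξ)φ(ξ,0) = ξ.
Solve for u:
  By method of characteristics (waves move right with speed 2):
  Along characteristics ξ - 2t = const, u is constant, so u(ξ,t) = f(ξ - 2t) with f = u(·, 0).
Hence u(ξ,t) = -2t + ξ.
Transform back: φ(ξ,t) = exp(2ξ)u(ξ,t).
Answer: φ(ξ, t) = -2texp(2ξ) + ξexp(2ξ)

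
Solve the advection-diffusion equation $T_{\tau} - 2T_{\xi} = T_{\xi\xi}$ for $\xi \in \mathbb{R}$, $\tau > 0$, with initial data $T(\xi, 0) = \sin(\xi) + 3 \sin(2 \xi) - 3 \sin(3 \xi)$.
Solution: Moving frame: $\eta = \xi + 2\tau$, $\sigma = \tau$, $T = u(\eta,\sigma)$, so $T_{\tau} = u_{\sigma} + 2u_{\eta}$ and $T_{\xi\xi} = u_{\eta\eta}$.
Hence $T_{\tau} - 2T_{\xi} = u_{\sigma}$ and the PDE becomes the heat equation $u_{\sigma} = u_{\eta\eta}$ on $\eta \in \mathbb{R}$.
Initial data: $u(\eta,0) = T(\eta,0) = \sin(\eta) + 3 \sin(2 \eta) - 3 \sin(3 \eta)$. Each mode $\sin(n\eta)$ decays as $e^{-n^2\sigma}$ on $\mathbb{R}$, so $u(\eta,\sigma) = \sum c_n e^{-n^2\sigma} \sin(n\eta)$ with $c_1=1, c_2=3, c_3=-3$: $u(\eta,\sigma) = e^{-\sigma} \sin(\eta) + 3 e^{-4 \sigma} \sin(2 \eta) - 3 e^{-9 \sigma} \sin(3 \eta)$.
Substituting back: $T(\xi,\tau) = u(\xi + 2\tau, \tau)$.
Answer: $T(\xi, \tau) = e^{-\tau} \sin(2 \tau + \xi) + 3 e^{-4 \tau} \sin(4 \tau + 2 \xi) - 3 e^{-9 \tau} \sin(6 \tau + 3 \xi)$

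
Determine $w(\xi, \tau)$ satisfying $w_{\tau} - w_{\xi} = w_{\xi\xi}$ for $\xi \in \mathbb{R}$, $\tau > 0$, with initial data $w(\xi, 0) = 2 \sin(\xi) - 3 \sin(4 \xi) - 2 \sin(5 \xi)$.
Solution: Change to a moving frame: let $\eta = \xi + \tau$, $\sigma = \tau$ and write $w(\xi,\tau) = u(\eta,\sigma)$.
By the chain rule $w_{\tau} = u_{\sigma} + u_{\eta}$, $w_{\xi} = u_{\eta}$, $w_{\xi\xi} = u_{\eta\eta}$.
Then $w_{\tau} - w_{\xi} = u_{\sigma}$: the advection term cancels and the PDE becomes the heat equation $u_{\sigma} = u_{\eta\eta}$ on $\eta \in \mathbb{R}$.
Initial data: $u(\eta,0) = w(\eta,0) = 2 \sin(\eta) - 3 \sin(4 \eta) - 2 \sin(5 \eta)$.
On $\eta \in \mathbb{R}$ each mode satisfies $(\sin(n\eta))'' = -n^2 \sin(n\eta)$, so $e^{-n^2\sigma} \sin(n\eta)$ solves the heat equation; by superposition $u(\eta,\sigma) = \sum c_n e^{-n^2\sigma} \sin(n\eta)$.
Reading off the coefficients: $c_1=2, c_4=-3, c_5=-2$, so $u(\eta,\sigma) = 2 e^{-\sigma} \sin(\eta) - 3 e^{-16 \sigma} \sin(4 \eta) - 2 e^{-25 \sigma} \sin(5 \eta)$.
Substituting back $\eta = \xi + \tau$, $\sigma = \tau$: $w(\xi,\tau) = u(\xi + \tau, \tau)$.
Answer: $w(\xi, \tau) = 2 e^{-\tau} \sin(\tau + \xi) - 3 e^{-16 \tau} \sin(4 \tau + 4 \xi) - 2 e^{-25 \tau} \sin(5 \tau + 5 \xi)$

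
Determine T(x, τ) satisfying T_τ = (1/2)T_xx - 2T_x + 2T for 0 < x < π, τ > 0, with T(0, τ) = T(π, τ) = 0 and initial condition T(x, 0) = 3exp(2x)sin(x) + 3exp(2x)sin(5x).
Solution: Substitute T = exp(2x)u.
Then T_x = exp(2x)(u_x + 2u), T_xx = exp(2x)(u_xx + 4u_x + 4u), T_τ = exp(2x)u_τ; substituting and dividing by exp(2x), the lower-order terms cancel: u_τ = (1/2)u_xx (standard heat equation).
Data for u: u(x,0) = exp(-2x)T(x,0) = 3sin(x) + 3sin(5x). The boundary conditions carry over: u(0,τ) = u(π,τ) = 0.
Separating variables: u = Σ c_n exp(-n²τ/2) sin(nx). From u(x,0) = 3sin(x) + 3sin(5x): c_1=3, c_5=3.
So u(x,τ) = 3exp(-τ/2)sin(x) + 3exp(-25τ/2)sin(5x), and T(x,τ) = exp(2x)u(x,τ).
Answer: T(x, τ) = 3exp(2x)exp(-τ/2)sin(x) + 3exp(2x)exp(-25τ/2)sin(5x)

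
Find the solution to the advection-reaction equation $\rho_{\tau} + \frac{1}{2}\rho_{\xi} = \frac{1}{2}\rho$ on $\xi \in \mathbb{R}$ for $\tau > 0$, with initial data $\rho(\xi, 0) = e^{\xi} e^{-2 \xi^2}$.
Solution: Substitute $\rho = e^{\xi}u$.
Then $\rho_{\xi} = e^{\xi}(u_{\xi} + u)$, $\rho_{\tau} = e^{\xi}u_{\tau}$; substituting and dividing by $e^{\xi}$, the lower-order terms cancel: $u_{\tau} + \frac{1}{2}u_{\xi} = 0$ (standard advection equation).
Data for $u$: $u(\xi,0) = e^{-\xi}\rho(\xi,0) = e^{-2 \xi^2}$.
By characteristics ($d\xi/d\tau = 1/2$), $u(\xi,\tau) = f(\xi - \frac{1}{2}\tau)$ with $f = u( \cdot , 0)$.
So $u(\xi,\tau) = e^{-2 (\xi - \tau/2)^2}$, and $\rho(\xi,\tau) = e^{\xi}u(\xi,\tau)$.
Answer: $\rho(\xi, \tau) = e^{\xi} e^{-2 (-\tau/2 + \xi)^2}$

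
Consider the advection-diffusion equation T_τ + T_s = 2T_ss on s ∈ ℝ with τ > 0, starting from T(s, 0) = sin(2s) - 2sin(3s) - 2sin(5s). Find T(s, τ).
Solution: Moving frame: η = s - τ, σ = τ, T = u(η,σ), so T_τ = u_σ - u_η and T_ss = u_ηη.
Hence T_τ + T_s = u_σ and the PDE becomes the heat equation u_σ = 2u_ηη on η ∈ ℝ.
Initial data: u(η,0) = T(η,0) = sin(2η) - 2sin(3η) - 2sin(5η). Each mode sin(nη) decays as exp(-2n²σ) on ℝ, so u(η,σ) = Σ c_n exp(-2n²σ) sin(nη) with c_2=1, c_3=-2, c_5=-2: u(η,σ) = exp(-8σ)sin(2η) - 2exp(-18σ)sin(3η) - 2exp(-50σ)sin(5η).
Substituting back: T(s,τ) = u(s - τ, τ).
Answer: T(s, τ) = exp(-8τ)sin(2s - 2τ) - 2exp(-18τ)sin(3s - 3τ) - 2exp(-50τ)sin(5s - 5τ)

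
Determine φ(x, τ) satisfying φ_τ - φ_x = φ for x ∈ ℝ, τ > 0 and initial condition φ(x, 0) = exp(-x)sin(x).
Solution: Substitute φ = exp(-x)u, i.e. u = exp(x)φ.
By the product rule, φ_x = exp(-x)(u_x - u), φ_τ = exp(-x)u_τ.
Substituting into the PDE and dividing by exp(-x): u_τ - (u_x - u) = u.
The lower-order terms cancel, leaving the standard advection equation u_τ - u_x = 0.
Initial data for u: u(x,0) = exp(x)φ(x,0) = sin(x).
Solve for u:
  By method of characteristics (waves move left with speed 1):
  Along characteristics x + τ = const, u is constant, so u(x,τ) = f(x + τ) with f = u(·, 0).
Hence u(x,τ) = sin(x + τ).
Transform back: φ(x,τ) = exp(-x)u(x,τ).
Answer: φ(x, τ) = exp(-x)sin(x + τ)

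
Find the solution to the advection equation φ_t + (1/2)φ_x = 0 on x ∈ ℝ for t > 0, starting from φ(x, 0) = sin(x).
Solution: By characteristics (dx/dt = 1/2), φ(x,t) = f(x - (1/2)t) with f = φ(·, 0).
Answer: φ(x, t) = -sin(t/2 - x)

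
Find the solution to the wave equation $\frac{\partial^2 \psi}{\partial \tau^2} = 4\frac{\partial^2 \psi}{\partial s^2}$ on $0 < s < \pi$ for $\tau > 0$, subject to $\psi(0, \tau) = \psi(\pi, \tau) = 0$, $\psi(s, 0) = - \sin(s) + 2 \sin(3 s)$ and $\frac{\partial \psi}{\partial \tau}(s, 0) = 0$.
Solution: Using separation of variables $\psi = X(s)T(\tau)$:
Eigenfunctions: $\sin(ns)$, $n = 1, 2, 3, \ldots$
General solution: $\psi(s, \tau) = \sum [A_n \cos(2n \tau) + B_n \sin(2n \tau)] \sin(ns)$
From $\psi(s,0) = - \sin(s) + 2 \sin(3 s)$: $A_1=-1, A_3=2$. From $\psi_{\tau}(s,0) = 0$: all $B_n = 0$.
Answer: $\psi(s, \tau) = - \sin(s) \cos(2 \tau) + 2 \sin(3 s) \cos(6 \tau)$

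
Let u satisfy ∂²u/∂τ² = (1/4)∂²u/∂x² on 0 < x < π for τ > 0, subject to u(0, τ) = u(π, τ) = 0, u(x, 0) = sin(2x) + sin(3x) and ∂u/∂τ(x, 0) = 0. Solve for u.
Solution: Using separation of variables u = X(x)T(τ):
Eigenfunctions: sin(nx), n = 1, 2, 3, ...
General solution: u(x, τ) = Σ [A_n cos(n τ/2) + B_n sin(n τ/2)] sin(nx)
From u(x,0) = sin(2x) + sin(3x): A_2=1, A_3=1. From u_τ(x,0) = 0: all B_n = 0.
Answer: u(x, τ) = sin(2x)cos(τ) + sin(3x)cos(3τ/2)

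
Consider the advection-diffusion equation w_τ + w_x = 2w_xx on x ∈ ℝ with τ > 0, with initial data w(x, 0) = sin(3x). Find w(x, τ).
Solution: Change to a moving frame: let η = x - τ, σ = τ and write w(x,τ) = u(η,σ).
By the chain rule w_τ = u_σ - u_η, w_x = u_η, w_xx = u_ηη.
Then w_τ + w_x = u_σ: the advection term cancels and the PDE becomes the heat equation u_σ = 2u_ηη on η ∈ ℝ.
Initial data: u(η,0) = w(η,0) = sin(3η).
On η ∈ ℝ each mode satisfies (sin(nη))″ = -n² sin(nη), so exp(-2n²σ) sin(nη) solves the heat equation; by superposition u(η,σ) = Σ c_n exp(-2n²σ) sin(nη).
Reading off the coefficients: c_3=1, so u(η,σ) = exp(-18σ)sin(3η).
Substituting back η = x - τ, σ = τ: w(x,τ) = u(x - τ, τ).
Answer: w(x, τ) = exp(-18τ)sin(3x - 3τ)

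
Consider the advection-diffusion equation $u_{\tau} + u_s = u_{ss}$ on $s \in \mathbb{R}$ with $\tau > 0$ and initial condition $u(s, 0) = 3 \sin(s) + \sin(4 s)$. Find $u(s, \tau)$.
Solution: Moving frame: $\eta = s - \tau$, $\sigma = \tau$, $u = w(\eta,\sigma)$, so $u_{\tau} = w_{\sigma} - w_{\eta}$ and $u_{ss} = w_{\eta\eta}$.
Hence $u_{\tau} + u_s = w_{\sigma}$ and the PDE becomes the heat equation $w_{\sigma} = w_{\eta\eta}$ on $\eta \in \mathbb{R}$.
Initial data: $w(\eta,0) = u(\eta,0) = 3 \sin(\eta) + \sin(4 \eta)$. Each mode $\sin(n\eta)$ decays as $e^{-n^2\sigma}$ on $\mathbb{R}$, so $w(\eta,\sigma) = \sum c_n e^{-n^2\sigma} \sin(n\eta)$ with $c_1=3, c_4=1$: $w(\eta,\sigma) = 3 e^{-\sigma} \sin(\eta) + e^{-16 \sigma} \sin(4 \eta)$.
Substituting back: $u(s,\tau) = w(s - \tau, \tau)$.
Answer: $u(s, \tau) = -3 e^{-\tau} \sin(\tau - s) -  e^{-16 \tau} \sin(4 \tau - 4 s)$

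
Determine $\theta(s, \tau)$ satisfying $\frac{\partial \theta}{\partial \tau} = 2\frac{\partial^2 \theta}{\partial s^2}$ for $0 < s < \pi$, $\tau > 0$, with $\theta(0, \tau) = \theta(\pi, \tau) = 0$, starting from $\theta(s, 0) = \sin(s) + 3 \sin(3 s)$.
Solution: Separating variables: $\theta = \sum c_n e^{-2n^2\tau} \sin(ns)$. From $\theta(s,0) = \sin(s) + 3 \sin(3 s)$: $c_1=1, c_3=3$.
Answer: $\theta(s, \tau) = e^{-2 \tau} \sin(s) + 3 e^{-18 \tau} \sin(3 s)$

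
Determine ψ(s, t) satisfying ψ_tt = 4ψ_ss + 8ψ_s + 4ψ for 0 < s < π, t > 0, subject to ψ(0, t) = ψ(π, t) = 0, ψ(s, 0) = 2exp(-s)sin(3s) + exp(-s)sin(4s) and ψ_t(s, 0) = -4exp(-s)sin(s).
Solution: Substitute ψ = exp(-s)u.
Then ψ_s = exp(-s)(u_s - u), ψ_ss = exp(-s)(u_ss - 2u_s + u), ψ_tt = exp(-s)u_tt; substituting and dividing by exp(-s), the lower-order terms cancel: u_tt = 4u_ss (standard wave equation).
Data for u: u(s,0) = exp(s)ψ(s,0) = 2sin(3s) + sin(4s); u_t(s,0) = exp(s)ψ_t(s,0) = -4sin(s). The boundary conditions carry over: u(0,t) = u(π,t) = 0.
Separating variables: u = Σ [A_n cos(ω_n t) + B_n sin(ω_n t)] sin(ns), ω_n = 2n. From ICs (B_n = velocity coefficient / ω_n): A_3=2, A_4=1, B_1=-2.
So u(s,t) = -2sin(s)sin(2t) + 2sin(3s)cos(6t) + sin(4s)cos(8t), and ψ(s,t) = exp(-s)u(s,t).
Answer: ψ(s, t) = -2exp(-s)sin(s)sin(2t) + 2exp(-s)sin(3s)cos(6t) + exp(-s)sin(4s)cos(8t)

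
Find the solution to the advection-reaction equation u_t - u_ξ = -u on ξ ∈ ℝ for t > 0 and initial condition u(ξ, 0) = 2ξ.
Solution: Substitute u = exp(-t)w, i.e. w = exp(t)u.
By the product rule, u_t = exp(-t)(w_t - w), u_ξ = exp(-t)w_ξ.
Substituting into the PDE and dividing by exp(-t): w_t - w - w_ξ = -w.
The lower-order terms cancel, leaving the standard advection equation w_t - w_ξ = 0.
Initial data for w: w(ξ,0) = u(ξ,0) = 2ξ.
Solve for w:
  By method of characteristics (waves move left with speed 1):
  Along characteristics ξ + t = const, w is constant, so w(ξ,t) = f(ξ + t) with f = w(·, 0).
Hence w(ξ,t) = 2t + 2ξ.
Transform back: u(ξ,t) = exp(-t)w(ξ,t).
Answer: u(ξ, t) = 2texp(-t) + 2ξexp(-t)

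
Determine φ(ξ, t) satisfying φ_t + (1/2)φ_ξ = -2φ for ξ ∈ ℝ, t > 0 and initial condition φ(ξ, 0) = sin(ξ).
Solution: Substitute φ = exp(-2t)u.
Then φ_t = exp(-2t)(u_t - 2u), φ_ξ = exp(-2t)u_ξ; substituting and dividing by exp(-2t), the lower-order terms cancel: u_t + (1/2)u_ξ = 0 (standard advection equation).
Data for u: u(ξ,0) = φ(ξ,0) = sin(ξ).
By characteristics (dξ/dt = 1/2), u(ξ,t) = f(ξ - (1/2)t) with f = u(·, 0).
So u(ξ,t) = -sin(t/2 - ξ), and φ(ξ,t) = exp(-2t)u(ξ,t).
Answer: φ(ξ, t) = -exp(-2t)sin(t/2 - ξ)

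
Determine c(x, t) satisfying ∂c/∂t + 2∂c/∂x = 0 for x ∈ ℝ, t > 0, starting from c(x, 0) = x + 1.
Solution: By characteristics (dx/dt = 2), c(x,t) = f(x - 2t) with f = c(·, 0).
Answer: c(x, t) = -2t + x + 1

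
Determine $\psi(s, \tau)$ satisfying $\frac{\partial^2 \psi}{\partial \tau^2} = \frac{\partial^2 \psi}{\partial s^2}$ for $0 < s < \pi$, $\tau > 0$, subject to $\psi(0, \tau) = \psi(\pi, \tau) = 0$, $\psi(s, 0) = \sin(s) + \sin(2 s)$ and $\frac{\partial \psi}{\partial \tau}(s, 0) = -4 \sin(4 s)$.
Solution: Separating variables: $\psi = \sum [A_n \cos(\omega_n \tau) + B_n \sin(\omega_n \tau)] \sin(ns)$, $\omega_n = n$. From ICs ($B_n$ = velocity coefficient / $\omega_n$): $A_1=1, A_2=1, B_4=-1$.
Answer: $\psi(s, \tau) = - \sin(4 \tau) \sin(4 s) + \sin(s) \cos(\tau) + \sin(2 s) \cos(2 \tau)$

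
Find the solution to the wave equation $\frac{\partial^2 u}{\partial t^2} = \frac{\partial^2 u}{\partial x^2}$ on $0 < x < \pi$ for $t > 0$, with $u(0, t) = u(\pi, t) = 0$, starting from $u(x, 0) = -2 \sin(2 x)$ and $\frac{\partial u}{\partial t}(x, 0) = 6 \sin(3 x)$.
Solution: Separating variables: $u = \sum [A_n \cos(\omega_n t) + B_n \sin(\omega_n t)] \sin(nx)$, $\omega_n = n$. From ICs ($B_n$ = velocity coefficient / $\omega_n$): $A_2=-2, B_3=2$.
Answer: $u(x, t) = 2 \sin(3 t) \sin(3 x) - 2 \sin(2 x) \cos(2 t)$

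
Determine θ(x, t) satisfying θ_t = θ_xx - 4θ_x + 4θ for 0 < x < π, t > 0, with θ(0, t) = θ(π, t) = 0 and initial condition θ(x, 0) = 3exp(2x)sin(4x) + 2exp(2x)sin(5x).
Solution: Substitute θ = exp(2x)u.
Then θ_x = exp(2x)(u_x + 2u), θ_xx = exp(2x)(u_xx + 4u_x + 4u), θ_t = exp(2x)u_t; substituting and dividing by exp(2x), the lower-order terms cancel: u_t = u_xx (standard heat equation).
Data for u: u(x,0) = exp(-2x)θ(x,0) = 3sin(4x) + 2sin(5x). The boundary conditions carry over: u(0,t) = u(π,t) = 0.
Separating variables: u = Σ c_n exp(-n²t) sin(nx). From u(x,0) = 3sin(4x) + 2sin(5x): c_4=3, c_5=2.
So u(x,t) = 3exp(-16t)sin(4x) + 2exp(-25t)sin(5x), and θ(x,t) = exp(2x)u(x,t).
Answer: θ(x, t) = 3exp(-16t)exp(2x)sin(4x) + 2exp(-25t)exp(2x)sin(5x)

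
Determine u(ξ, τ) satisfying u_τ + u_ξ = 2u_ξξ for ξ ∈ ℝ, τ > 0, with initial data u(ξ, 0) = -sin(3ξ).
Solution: Moving frame: η = ξ - τ, σ = τ, u = w(η,σ), so u_τ = w_σ - w_η and u_ξξ = w_ηη.
Hence u_τ + u_ξ = w_σ and the PDE becomes the heat equation w_σ = 2w_ηη on η ∈ ℝ.
Initial data: w(η,0) = u(η,0) = -sin(3η). Each mode sin(nη) decays as exp(-2n²σ) on ℝ, so w(η,σ) = Σ c_n exp(-2n²σ) sin(nη) with c_3=-1: w(η,σ) = -exp(-18σ)sin(3η).
Substituting back: u(ξ,τ) = w(ξ - τ, τ).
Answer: u(ξ, τ) = -exp(-18τ)sin(3ξ - 3τ)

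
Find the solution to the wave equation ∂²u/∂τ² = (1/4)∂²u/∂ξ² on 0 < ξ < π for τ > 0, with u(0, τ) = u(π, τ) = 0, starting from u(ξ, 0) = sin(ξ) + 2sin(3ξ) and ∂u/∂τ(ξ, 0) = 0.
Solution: Separating variables: u = Σ [A_n cos(ω_n τ) + B_n sin(ω_n τ)] sin(nξ), ω_n = n/2. From ICs: A_1=1, A_3=2.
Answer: u(ξ, τ) = sin(ξ)cos(τ/2) + 2sin(3ξ)cos(3τ/2)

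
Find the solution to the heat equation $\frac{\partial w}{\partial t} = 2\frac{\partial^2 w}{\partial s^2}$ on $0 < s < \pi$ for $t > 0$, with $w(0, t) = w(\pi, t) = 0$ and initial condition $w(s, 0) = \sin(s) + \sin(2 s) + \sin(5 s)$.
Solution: Separating variables: $w = \sum c_n e^{-2n^2t} \sin(ns)$. From $w(s,0) = \sin(s) + \sin(2 s) + \sin(5 s)$: $c_1=1, c_2=1, c_5=1$.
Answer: $w(s, t) = e^{-2 t} \sin(s) + e^{-8 t} \sin(2 s) + e^{-50 t} \sin(5 s)$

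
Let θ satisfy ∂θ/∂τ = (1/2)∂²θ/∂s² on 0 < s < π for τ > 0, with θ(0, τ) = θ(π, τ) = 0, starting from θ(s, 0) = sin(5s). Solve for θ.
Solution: Separating variables: θ = Σ c_n exp(-n²τ/2) sin(ns). From θ(s,0) = sin(5s): c_5=1.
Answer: θ(s, τ) = exp(-25τ/2)sin(5s)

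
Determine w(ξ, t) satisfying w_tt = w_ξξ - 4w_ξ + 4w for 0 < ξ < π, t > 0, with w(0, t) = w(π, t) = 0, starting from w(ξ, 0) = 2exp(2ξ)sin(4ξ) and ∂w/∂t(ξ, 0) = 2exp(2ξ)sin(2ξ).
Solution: Substitute w = exp(2ξ)u.
Then w_ξ = exp(2ξ)(u_ξ + 2u), w_ξξ = exp(2ξ)(u_ξξ + 4u_ξ + 4u), w_tt = exp(2ξ)u_tt; substituting and dividing by exp(2ξ), the lower-order terms cancel: u_tt = u_ξξ (standard wave equation).
Data for u: u(ξ,0) = exp(-2ξ)w(ξ,0) = 2sin(4ξ); u_t(ξ,0) = exp(-2ξ)w_t(ξ,0) = 2sin(2ξ). The boundary conditions carry over: u(0,t) = u(π,t) = 0.
Separating variables: u = Σ [A_n cos(ω_n t) + B_n sin(ω_n t)] sin(nξ), ω_n = n. From ICs (B_n = velocity coefficient / ω_n): A_4=2, B_2=1.
So u(ξ,t) = sin(2t)sin(2ξ) + 2sin(4ξ)cos(4t), and w(ξ,t) = exp(2ξ)u(ξ,t).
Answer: w(ξ, t) = exp(2ξ)sin(2t)sin(2ξ) + 2exp(2ξ)sin(4ξ)cos(4t)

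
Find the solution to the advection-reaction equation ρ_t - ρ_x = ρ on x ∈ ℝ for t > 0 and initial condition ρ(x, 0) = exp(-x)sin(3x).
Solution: Substitute ρ = exp(-x)u, i.e. u = exp(x)ρ.
By the product rule, ρ_x = exp(-x)(u_x - u), ρ_t = exp(-x)u_t.
Substituting into the PDE and dividing by exp(-x): u_t - (u_x - u) = u.
The lower-order terms cancel, leaving the standard advection equation u_t - u_x = 0.
Initial data for u: u(x,0) = exp(x)ρ(x,0) = sin(3x).
Solve for u:
  By method of characteristics (waves move left with speed 1):
  Along characteristics x + t = const, u is constant, so u(x,t) = f(x + t) with f = u(·, 0).
Hence u(x,t) = sin(3t + 3x).
Transform back: ρ(x,t) = exp(-x)u(x,t).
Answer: ρ(x, t) = exp(-x)sin(3t + 3x)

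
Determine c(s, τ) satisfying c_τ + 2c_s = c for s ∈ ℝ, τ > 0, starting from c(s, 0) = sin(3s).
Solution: Substitute c = exp(τ)u.
Then c_τ = exp(τ)(u_τ + u), c_s = exp(τ)u_s; substituting and dividing by exp(τ), the lower-order terms cancel: u_τ + 2u_s = 0 (standard advection equation).
Data for u: u(s,0) = c(s,0) = sin(3s).
By characteristics (ds/dτ = 2), u(s,τ) = f(s - 2τ) with f = u(·, 0).
So u(s,τ) = sin(3s - 6τ), and c(s,τ) = exp(τ)u(s,τ).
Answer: c(s, τ) = exp(τ)sin(3s - 6τ)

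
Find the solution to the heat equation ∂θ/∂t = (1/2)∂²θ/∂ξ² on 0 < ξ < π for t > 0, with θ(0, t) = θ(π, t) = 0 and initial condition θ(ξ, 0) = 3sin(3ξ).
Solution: Using separation of variables θ = X(ξ)G(t):
Eigenfunctions: sin(nξ), n = 1, 2, 3, ...
General solution: θ(ξ, t) = Σ c_n sin(nξ) exp(-n² t/2)
Matching θ(ξ,0) = 3sin(3ξ) term by term: c_3=3.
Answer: θ(ξ, t) = 3exp(-9t/2)sin(3ξ)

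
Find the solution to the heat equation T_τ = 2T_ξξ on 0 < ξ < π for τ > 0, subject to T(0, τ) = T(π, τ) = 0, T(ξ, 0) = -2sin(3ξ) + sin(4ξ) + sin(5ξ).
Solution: Using separation of variables T = X(ξ)G(τ):
Eigenfunctions: sin(nξ), n = 1, 2, 3, ...
General solution: T(ξ, τ) = Σ c_n sin(nξ) exp(-2n² τ)
Matching T(ξ,0) = -2sin(3ξ) + sin(4ξ) + sin(5ξ) term by term: c_3=-2, c_4=1, c_5=1.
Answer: T(ξ, τ) = -2exp(-18τ)sin(3ξ) + exp(-32τ)sin(4ξ) + exp(-50τ)sin(5ξ)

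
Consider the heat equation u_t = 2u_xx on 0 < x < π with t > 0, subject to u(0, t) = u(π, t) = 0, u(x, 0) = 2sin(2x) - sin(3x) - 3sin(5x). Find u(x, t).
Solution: Using separation of variables u = X(x)T(t):
Eigenfunctions: sin(nx), n = 1, 2, 3, ...
General solution: u(x, t) = Σ c_n sin(nx) exp(-2n² t)
Matching u(x,0) = 2sin(2x) - sin(3x) - 3sin(5x) term by term: c_2=2, c_3=-1, c_5=-3.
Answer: u(x, t) = 2exp(-8t)sin(2x) - exp(-18t)sin(3x) - 3exp(-50t)sin(5x)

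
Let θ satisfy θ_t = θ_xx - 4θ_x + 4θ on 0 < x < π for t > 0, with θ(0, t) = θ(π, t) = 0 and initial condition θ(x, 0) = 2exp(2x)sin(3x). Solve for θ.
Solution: Substitute θ = exp(2x)u, i.e. u = exp(-2x)θ.
By the product rule, θ_x = exp(2x)(u_x + 2u), θ_xx = exp(2x)(u_xx + 4u_x + 4u), θ_t = exp(2x)u_t.
Substituting into the PDE and dividing by exp(2x): u_t = (u_xx + 4u_x + 4u) - 4(u_x + 2u) + 4u.
The lower-order terms cancel, leaving the standard heat equation u_t = u_xx.
Initial data for u: u(x,0) = exp(-2x)θ(x,0) = 2sin(3x). The boundary conditions carry over: u(0,t) = u(π,t) = 0.
Solve for u:
  Using separation of variables u = X(x)G(t):
  Eigenfunctions: sin(nx), n = 1, 2, 3, ...
  General solution: u(x, t) = Σ c_n sin(nx) exp(-n² t)
  Matching u(x,0) = 2sin(3x) term by term: c_3=2.
Hence u(x,t) = 2exp(-9t)sin(3x).
Transform back: θ(x,t) = exp(2x)u(x,t).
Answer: θ(x, t) = 2exp(-9t)exp(2x)sin(3x)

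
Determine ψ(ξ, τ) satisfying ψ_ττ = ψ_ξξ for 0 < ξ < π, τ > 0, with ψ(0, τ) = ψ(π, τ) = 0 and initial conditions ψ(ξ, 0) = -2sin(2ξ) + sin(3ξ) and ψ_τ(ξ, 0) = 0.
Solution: Separating variables: ψ = Σ [A_n cos(ω_n τ) + B_n sin(ω_n τ)] sin(nξ), ω_n = n. From ICs: A_2=-2, A_3=1.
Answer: ψ(ξ, τ) = -2sin(2ξ)cos(2τ) + sin(3ξ)cos(3τ)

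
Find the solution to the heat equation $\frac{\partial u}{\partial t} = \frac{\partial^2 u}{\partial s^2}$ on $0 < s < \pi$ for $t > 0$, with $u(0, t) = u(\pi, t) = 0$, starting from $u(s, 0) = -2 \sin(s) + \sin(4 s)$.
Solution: Using separation of variables $u = X(s)T(t)$:
Eigenfunctions: $\sin(ns)$, $n = 1, 2, 3, \ldots$
General solution: $u(s, t) = \sum c_n \sin(ns) e^{-n^2 t}$
Matching $u(s,0) = -2 \sin(s) + \sin(4 s)$ term by term: $c_1=-2, c_4=1$.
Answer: $u(s, t) = -2 e^{-t} \sin(s) + e^{-16 t} \sin(4 s)$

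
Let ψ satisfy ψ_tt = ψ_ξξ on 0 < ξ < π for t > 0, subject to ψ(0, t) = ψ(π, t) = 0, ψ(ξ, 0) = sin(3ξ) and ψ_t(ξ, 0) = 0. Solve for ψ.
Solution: Separating variables: ψ = Σ [A_n cos(ω_n t) + B_n sin(ω_n t)] sin(nξ), ω_n = n. From ICs: A_3=1.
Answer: ψ(ξ, t) = sin(3ξ)cos(3t)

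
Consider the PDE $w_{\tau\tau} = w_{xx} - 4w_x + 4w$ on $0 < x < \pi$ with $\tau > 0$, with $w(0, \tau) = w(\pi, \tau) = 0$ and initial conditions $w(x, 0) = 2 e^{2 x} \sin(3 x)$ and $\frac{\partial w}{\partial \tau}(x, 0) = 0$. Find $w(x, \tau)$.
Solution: Substitute $w = e^{2x}u$.
Then $w_x = e^{2x}(u_x + 2u)$, $w_{xx} = e^{2x}(u_{xx} + 4u_x + 4u)$, $w_{\tau\tau} = e^{2x}u_{\tau\tau}$; substituting and dividing by $e^{2x}$, the lower-order terms cancel: $u_{\tau\tau} = u_{xx}$ (standard wave equation).
Data for $u$: $u(x,0) = e^{-2x}w(x,0) = 2 \sin(3 x)$; $u_{\tau}(x,0) = e^{-2x}w_{\tau}(x,0) = 0$. The boundary conditions carry over: $u(0,\tau) = u(\pi,\tau) = 0$.
Separating variables: $u = \sum [A_n \cos(\omega_n \tau) + B_n \sin(\omega_n \tau)] \sin(nx)$, $\omega_n = n$. From ICs: $A_3=2$.
So $u(x,\tau) = 2 \sin(3 x) \cos(3 \tau)$, and $w(x,\tau) = e^{2x}u(x,\tau)$.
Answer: $w(x, \tau) = 2 e^{2 x} \sin(3 x) \cos(3 \tau)$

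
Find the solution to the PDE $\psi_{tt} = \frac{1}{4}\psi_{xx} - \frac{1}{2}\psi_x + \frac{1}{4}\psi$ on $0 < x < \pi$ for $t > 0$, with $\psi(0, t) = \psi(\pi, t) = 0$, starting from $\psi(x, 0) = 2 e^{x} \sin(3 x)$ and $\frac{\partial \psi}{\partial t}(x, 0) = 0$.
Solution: Substitute $\psi = e^{x}u$.
Then $\psi_x = e^{x}(u_x + u)$, $\psi_{xx} = e^{x}(u_{xx} + 2u_x + u)$, $\psi_{tt} = e^{x}u_{tt}$; substituting and dividing by $e^{x}$, the lower-order terms cancel: $u_{tt} = \frac{1}{4}u_{xx}$ (standard wave equation).
Data for $u$: $u(x,0) = e^{-x}\psi(x,0) = 2 \sin(3 x)$; $u_t(x,0) = e^{-x}\psi_t(x,0) = 0$. The boundary conditions carry over: $u(0,t) = u(\pi,t) = 0$.
Separating variables: $u = \sum [A_n \cos(\omega_n t) + B_n \sin(\omega_n t)] \sin(nx)$, $\omega_n = n/2$. From ICs: $A_3=2$.
So $u(x,t) = 2 \sin(3 x) \cos(3 t/2)$, and $\psi(x,t) = e^{x}u(x,t)$.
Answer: $\psi(x, t) = 2 e^{x} \sin(3 x) \cos(3 t/2)$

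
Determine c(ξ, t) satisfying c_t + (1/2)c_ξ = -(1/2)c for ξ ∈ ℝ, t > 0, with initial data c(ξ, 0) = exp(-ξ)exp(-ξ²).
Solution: Substitute c = exp(-ξ)u, i.e. u = exp(ξ)c.
By the product rule, c_ξ = exp(-ξ)(u_ξ - u), c_t = exp(-ξ)u_t.
Substituting into the PDE and dividing by exp(-ξ): u_t + (1/2)(u_ξ - u) = -(1/2)u.
The lower-order terms cancel, leaving the standard advection equation u_t + (1/2)u_ξ = 0.
Initial data for u: u(ξ,0) = exp(ξ)c(ξ,0) = exp(-ξ²).
Solve for u:
  By method of characteristics (waves move right with speed 1/2):
  Along characteristics ξ - (1/2)t = const, u is constant, so u(ξ,t) = f(ξ - (1/2)t) with f = u(·, 0).
Hence u(ξ,t) = exp(-(-t/2 + ξ)²).
Transform back: c(ξ,t) = exp(-ξ)u(ξ,t).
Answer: c(ξ, t) = exp(-ξ)exp(-(-t/2 + ξ)²)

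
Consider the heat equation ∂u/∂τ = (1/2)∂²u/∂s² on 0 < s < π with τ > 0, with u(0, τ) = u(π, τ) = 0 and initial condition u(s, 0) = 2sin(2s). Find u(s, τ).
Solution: Using separation of variables u = X(s)T(τ):
Eigenfunctions: sin(ns), n = 1, 2, 3, ...
General solution: u(s, τ) = Σ c_n sin(ns) exp(-n² τ/2)
Matching u(s,0) = 2sin(2s) term by term: c_2=2.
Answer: u(s, τ) = 2exp(-2τ)sin(2s)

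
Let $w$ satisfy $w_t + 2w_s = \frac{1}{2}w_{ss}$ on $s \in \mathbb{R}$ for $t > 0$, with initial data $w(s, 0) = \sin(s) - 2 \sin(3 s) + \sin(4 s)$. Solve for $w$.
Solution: Moving frame: $\eta = s - 2t$, $\sigma = t$, $w = u(\eta,\sigma)$, so $w_t = u_{\sigma} - 2u_{\eta}$ and $w_{ss} = u_{\eta\eta}$.
Hence $w_t + 2w_s = u_{\sigma}$ and the PDE becomes the heat equation $u_{\sigma} = \frac{1}{2}u_{\eta\eta}$ on $\eta \in \mathbb{R}$.
Initial data: $u(\eta,0) = w(\eta,0) = \sin(\eta) - 2 \sin(3 \eta) + \sin(4 \eta)$. Each mode $\sin(n\eta)$ decays as $e^{-n^2\sigma/2}$ on $\mathbb{R}$, so $u(\eta,\sigma) = \sum c_n e^{-n^2\sigma/2} \sin(n\eta)$ with $c_1=1, c_3=-2, c_4=1$: $u(\eta,\sigma) = e^{-8 \sigma} \sin(4 \eta) + e^{-\sigma/2} \sin(\eta) - 2 e^{-9 \sigma/2} \sin(3 \eta)$.
Substituting back: $w(s,t) = u(s - 2t, t)$.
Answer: $w(s, t) = e^{-8 t} \sin(4 s - 8 t) + e^{-t/2} \sin(s - 2 t) - 2 e^{-9 t/2} \sin(3 s - 6 t)$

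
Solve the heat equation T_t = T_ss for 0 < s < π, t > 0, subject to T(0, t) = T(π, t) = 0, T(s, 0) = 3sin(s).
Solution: Separating variables: T = Σ c_n exp(-n²t) sin(ns). From T(s,0) = 3sin(s): c_1=3.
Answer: T(s, t) = 3exp(-t)sin(s)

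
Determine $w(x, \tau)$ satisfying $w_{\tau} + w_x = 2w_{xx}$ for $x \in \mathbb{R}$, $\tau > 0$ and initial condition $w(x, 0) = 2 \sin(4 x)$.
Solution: Change to a moving frame: let $\eta = x - \tau$, $\sigma = \tau$ and write $w(x,\tau) = u(\eta,\sigma)$.
By the chain rule $w_{\tau} = u_{\sigma} - u_{\eta}$, $w_x = u_{\eta}$, $w_{xx} = u_{\eta\eta}$.
Then $w_{\tau} + w_x = u_{\sigma}$: the advection term cancels and the PDE becomes the heat equation $u_{\sigma} = 2u_{\eta\eta}$ on $\eta \in \mathbb{R}$.
Initial data: $u(\eta,0) = w(\eta,0) = 2 \sin(4 \eta)$.
On $\eta \in \mathbb{R}$ each mode satisfies $(\sin(n\eta))'' = -n^2 \sin(n\eta)$, so $e^{-2n^2\sigma} \sin(n\eta)$ solves the heat equation; by superposition $u(\eta,\sigma) = \sum c_n e^{-2n^2\sigma} \sin(n\eta)$.
Reading off the coefficients: $c_4=2$, so $u(\eta,\sigma) = 2 e^{-32 \sigma} \sin(4 \eta)$.
Substituting back $\eta = x - \tau$, $\sigma = \tau$: $w(x,\tau) = u(x - \tau, \tau)$.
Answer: $w(x, \tau) = -2 e^{-32 \tau} \sin(4 \tau - 4 x)$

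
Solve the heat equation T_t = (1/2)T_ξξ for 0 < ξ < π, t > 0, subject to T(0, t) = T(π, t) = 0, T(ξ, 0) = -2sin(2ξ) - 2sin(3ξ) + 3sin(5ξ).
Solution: Separating variables: T = Σ c_n exp(-n²t/2) sin(nξ). From T(ξ,0) = -2sin(2ξ) - 2sin(3ξ) + 3sin(5ξ): c_2=-2, c_3=-2, c_5=3.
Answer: T(ξ, t) = -2exp(-2t)sin(2ξ) - 2exp(-9t/2)sin(3ξ) + 3exp(-25t/2)sin(5ξ)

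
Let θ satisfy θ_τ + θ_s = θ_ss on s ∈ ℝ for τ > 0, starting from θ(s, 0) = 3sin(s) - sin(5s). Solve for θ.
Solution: Change to a moving frame: let η = s - τ, σ = τ and write θ(s,τ) = u(η,σ).
By the chain rule θ_τ = u_σ - u_η, θ_s = u_η, θ_ss = u_ηη.
Then θ_τ + θ_s = u_σ: the advection term cancels and the PDE becomes the heat equation u_σ = u_ηη on η ∈ ℝ.
Initial data: u(η,0) = θ(η,0) = 3sin(η) - sin(5η).
On η ∈ ℝ each mode satisfies (sin(nη))″ = -n² sin(nη), so exp(-n²σ) sin(nη) solves the heat equation; by superposition u(η,σ) = Σ c_n exp(-n²σ) sin(nη).
Reading off the coefficients: c_1=3, c_5=-1, so u(η,σ) = 3exp(-σ)sin(η) - exp(-25σ)sin(5η).
Substituting back η = s - τ, σ = τ: θ(s,τ) = u(s - τ, τ).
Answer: θ(s, τ) = 3exp(-τ)sin(s - τ) - exp(-25τ)sin(5s - 5τ)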